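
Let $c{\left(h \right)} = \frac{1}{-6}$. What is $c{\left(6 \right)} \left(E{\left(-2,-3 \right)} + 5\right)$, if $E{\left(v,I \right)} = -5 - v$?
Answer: $- \frac{1}{3} \approx -0.33333$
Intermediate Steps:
$c{\left(h \right)} = - \frac{1}{6}$
$c{\left(6 \right)} \left(E{\left(-2,-3 \right)} + 5\right) = - \frac{\left(-5 - -2\right) + 5}{6} = - \frac{\left(-5 + 2\right) + 5}{6} = - \frac{-3 + 5}{6} = \left(- \frac{1}{6}\right) 2 = - \frac{1}{3}$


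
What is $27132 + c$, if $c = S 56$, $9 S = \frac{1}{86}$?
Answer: $\frac{10500112}{387} \approx 27132.0$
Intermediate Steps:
$S = \frac{1}{774}$ ($S = \frac{1}{9 \cdot 86} = \frac{1}{9} \cdot \frac{1}{86} = \frac{1}{774} \approx 0.001292$)
$c = \frac{28}{387}$ ($c = \frac{1}{774} \cdot 56 = \frac{28}{387} \approx 0.072351$)
$27132 + c = 27132 + \frac{28}{387} = \frac{10500112}{387}$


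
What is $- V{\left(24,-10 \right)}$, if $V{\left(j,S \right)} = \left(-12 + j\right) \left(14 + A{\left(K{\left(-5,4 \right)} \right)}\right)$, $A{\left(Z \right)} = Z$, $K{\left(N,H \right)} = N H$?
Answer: $72$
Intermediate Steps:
$K{\left(N,H \right)} = H N$
$V{\left(j,S \right)} = 72 - 6 j$ ($V{\left(j,S \right)} = \left(-12 + j\right) \left(14 + 4 \left(-5\right)\right) = \left(-12 + j\right) \left(14 - 20\right) = \left(-12 + j\right) \left(-6\right) = 72 - 6 j$)
$- V{\left(24,-10 \right)} = - (72 - 144) = \left(-1\right) \left(-72\right) = 72$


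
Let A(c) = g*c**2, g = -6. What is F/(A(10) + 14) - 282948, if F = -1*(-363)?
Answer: -165807891/586 ≈ -2.8295e+5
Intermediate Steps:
F = 363
A(c) = -6*c**2
F/(A(10) + 14) - 282948 = 363/(-6*10**2 + 14) - 282948 = 363/(-6*100 + 14) - 282948 = 363/(-600 + 14) - 282948 = 363/(-586) - 282948 = -1/586*363 - 282948 = -363/586 - 282948 = -165807891/586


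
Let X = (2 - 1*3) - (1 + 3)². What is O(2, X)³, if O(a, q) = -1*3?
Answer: -27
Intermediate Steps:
X = -17 (X = (2 - 3) - 1*4² = -1 - 1*16 = -1 - 16 = -17)
O(a, q) = -3
O(2, X)³ = (-3)³ = -27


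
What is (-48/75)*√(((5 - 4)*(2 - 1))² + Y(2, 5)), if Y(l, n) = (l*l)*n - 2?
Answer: -16*√19/25 ≈ -2.7897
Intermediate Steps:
Y(l, n) = -2 + n*l² (Y(l, n) = l²*n - 2 = n*l² - 2 = -2 + n*l²)
(-48/75)*√(((5 - 4)*(2 - 1))² + Y(2, 5)) = (-48/75)*√(((5 - 4)*(2 - 1))² + (-2 + 5*2²)) = (-48*1/75)*√((1*1)² + (-2 + 5*4)) = -16*√(1² + (-2 + 20))/25 = -16*√(1 + 18)/25 = -16*√19/25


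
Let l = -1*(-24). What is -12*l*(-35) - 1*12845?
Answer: -2765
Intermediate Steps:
l = 24
-12*l*(-35) - 1*12845 = -12*24*(-35) - 1*12845 = -288*(-35) - 12845 = 10080 - 12845 = -2765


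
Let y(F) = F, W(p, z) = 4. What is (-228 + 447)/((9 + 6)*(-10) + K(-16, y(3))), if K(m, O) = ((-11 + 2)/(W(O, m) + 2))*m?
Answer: -73/42 ≈ -1.7381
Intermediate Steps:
K(m, O) = -3*m/2 (K(m, O) = ((-11 + 2)/(4 + 2))*m = (-9/6)*m = (-9*⅙)*m = -3*m/2)
(-228 + 447)/((9 + 6)*(-10) + K(-16, y(3))) = (-228 + 447)/((9 + 6)*(-10) - 3/2*(-16)) = 219/(15*(-10) + 24) = 219/(-150 + 24) = 219/(-126) = 219*(-1/126) = -73/42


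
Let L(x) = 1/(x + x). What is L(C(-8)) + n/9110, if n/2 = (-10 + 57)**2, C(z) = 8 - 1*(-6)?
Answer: 66407/127540 ≈ 0.52068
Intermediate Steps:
C(z) = 14 (C(z) = 8 + 6 = 14)
L(x) = 1/(2*x)
n = 4418 (n = 2*(-10 + 57)**2 = 2*47**2 = 2*2209 = 4418)
L(C(-8)) + n/9110 = (1/2)/14 + 4418/9110 = (1/2)*(1/14) + 4418*(1/9110) = 1/28 + 2209/4555 = 66407/127540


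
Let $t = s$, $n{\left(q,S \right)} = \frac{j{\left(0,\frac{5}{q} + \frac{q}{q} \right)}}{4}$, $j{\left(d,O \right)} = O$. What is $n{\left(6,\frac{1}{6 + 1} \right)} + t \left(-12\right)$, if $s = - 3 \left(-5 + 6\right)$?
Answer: $\frac{875}{24} \approx 36.458$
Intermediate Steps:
$n{\left(q,S \right)} = \frac{1}{4} + \frac{5}{4 q}$ ($n{\left(q,S \right)} = \frac{\frac{5}{q} + \frac{q}{q}}{4} = \left(\frac{5}{q} + 1\right) \frac{1}{4} = \left(1 + \frac{5}{q}\right) \frac{1}{4} = \frac{1}{4} + \frac{5}{4 q}$)
$s = -3$ ($s = \left(-3\right) 1 = -3$)
$t = -3$
$n{\left(6,\frac{1}{6 + 1} \right)} + t \left(-12\right) = \frac{5 + 6}{4 \cdot 6} - -36 = \frac{1}{4} \cdot \frac{1}{6} \cdot 11 + 36 = \frac{11}{24} + 36 = \frac{875}{24}$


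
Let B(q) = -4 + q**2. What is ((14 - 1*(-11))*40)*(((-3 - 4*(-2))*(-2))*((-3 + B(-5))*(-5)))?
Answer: 900000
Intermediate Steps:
((14 - 1*(-11))*40)*(((-3 - 4*(-2))*(-2))*((-3 + B(-5))*(-5))) = ((14 - 1*(-11))*40)*(((-3 - 4*(-2))*(-2))*((-3 + (-4 + (-5)**2))*(-5))) = ((14 + 11)*40)*(((-3 + 8)*(-2))*((-3 + (-4 + 25))*(-5))) = (25*40)*((5*(-2))*((-3 + 21)*(-5))) = 1000*(-180*(-5)) = 1000*(-10*(-90)) = 1000*900 = 900000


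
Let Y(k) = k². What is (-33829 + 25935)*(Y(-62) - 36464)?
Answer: 257502280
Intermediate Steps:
(-33829 + 25935)*(Y(-62) - 36464) = (-33829 + 25935)*((-62)² - 36464) = -7894*(3844 - 36464) = -7894*(-32620) = 257502280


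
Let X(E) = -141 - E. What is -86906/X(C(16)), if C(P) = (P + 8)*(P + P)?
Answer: 86906/909 ≈ 95.606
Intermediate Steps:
C(P) = 2*P*(8 + P) (C(P) = (8 + P)*(2*P) = 2*P*(8 + P))
-86906/X(C(16)) = -86906/(-141 - 2*16*(8 + 16)) = -86906/(-141 - 2*16*24) = -86906/(-141 - 1*768) = -86906/(-141 - 768) = -86906/(-909) = -86906*(-1/909) = 86906/909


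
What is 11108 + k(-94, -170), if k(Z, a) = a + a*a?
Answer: 39838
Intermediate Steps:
k(Z, a) = a + a²
11108 + k(-94, -170) = 11108 - 170*(1 - 170) = 11108 - 170*(-169) = 11108 + 28730 = 39838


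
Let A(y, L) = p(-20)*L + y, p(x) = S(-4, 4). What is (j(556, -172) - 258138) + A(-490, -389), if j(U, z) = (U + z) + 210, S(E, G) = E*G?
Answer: -251810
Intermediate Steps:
j(U, z) = 210 + U + z
p(x) = -16 (p(x) = -4*4 = -16)
A(y, L) = y - 16*L (A(y, L) = -16*L + y = y - 16*L)
(j(556, -172) - 258138) + A(-490, -389) = ((210 + 556 - 172) - 258138) + (-490 - 16*(-389)) = (594 - 258138) + (-490 + 6224) = -257544 + 5734 = -251810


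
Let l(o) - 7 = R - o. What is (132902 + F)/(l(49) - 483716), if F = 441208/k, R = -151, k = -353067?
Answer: -46922869226/170852298903 ≈ -0.27464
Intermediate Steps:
F = -441208/353067 (F = 441208/(-353067) = 441208*(-1/353067) = -441208/353067 ≈ -1.2496)
l(o) = -144 - o (l(o) = 7 + (-151 - o) = -144 - o)
(132902 + F)/(l(49) - 483716) = (132902 - 441208/353067)/((-144 - 1*49) - 483716) = 46922869226/(353067*((-144 - 49) - 483716)) = 46922869226/(353067*(-193 - 483716)) = (46922869226/353067)/(-483909) = (46922869226/353067)*(-1/483909) = -46922869226/170852298903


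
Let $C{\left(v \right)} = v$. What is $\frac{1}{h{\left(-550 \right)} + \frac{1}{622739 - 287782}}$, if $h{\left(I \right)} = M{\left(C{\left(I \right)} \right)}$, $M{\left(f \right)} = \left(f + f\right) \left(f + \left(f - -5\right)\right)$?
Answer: $\frac{334957}{403455706501} \approx 8.3022 \cdot 10^{-7}$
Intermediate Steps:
$M{\left(f \right)} = 2 f \left(5 + 2 f\right)$ ($M{\left(f \right)} = 2 f \left(f + \left(f + 5\right)\right) = 2 f \left(f + \left(5 + f\right)\right) = 2 f \left(5 + 2 f\right)$)
$h{\left(I \right)} = 2 I \left(5 + 2 I\right)$
$\frac{1}{h{\left(-550 \right)} + \frac{1}{622739 - 287782}} = \frac{1}{2 \left(-550\right) \left(5 + 2 \left(-550\right)\right) + \frac{1}{622739 - 287782}} = \frac{1}{2 \left(-550\right) \left(5 - 1100\right) + \frac{1}{334957}} = \frac{1}{2 \left(-550\right) \left(-1095\right) + \frac{1}{334957}} = \frac{1}{1204500 + \frac{1}{334957}} = \frac{1}{\frac{403455706501}{334957}} = \frac{334957}{403455706501}$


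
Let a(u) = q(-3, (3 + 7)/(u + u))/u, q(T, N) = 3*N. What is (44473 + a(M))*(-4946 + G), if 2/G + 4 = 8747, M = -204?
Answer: -2223150348564153/10106908 ≈ -2.1996e+8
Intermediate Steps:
G = 2/8743 (G = 2/(-4 + 8747) = 2/8743 ≈ 0.00022875)
a(u) = 15/u² (a(u) = (3*((3 + 7)/(u + u)))/u = (3*(10/((2*u))))/u = (3*(10*(1/(2*u))))/u = (3*(5/u))/u = (15/u)/u = 15/u²)
(44473 + a(M))*(-4946 + G) = (44473 + 15/(-204)²)*(-4946 + 2/8743) = (44473 + 15*(1/41616))*(-43242876/8743) = (44473 + 5/13872)*(-43242876/8743) = (616929461/13872)*(-43242876/8743) = -2223150348564153/10106908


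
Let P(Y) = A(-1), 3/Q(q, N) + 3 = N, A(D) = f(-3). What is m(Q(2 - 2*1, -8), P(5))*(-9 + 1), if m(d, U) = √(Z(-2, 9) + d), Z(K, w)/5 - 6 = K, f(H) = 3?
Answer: -8*√2387/11 ≈ -35.532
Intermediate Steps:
A(D) = 3
Z(K, w) = 30 + 5*K
Q(q, N) = 3/(-3 + N)
P(Y) = 3
m(d, U) = √(20 + d) (m(d, U) = √((30 + 5*(-2)) + d) = √((30 - 10) + d) = √(20 + d))
m(Q(2 - 2*1, -8), P(5))*(-9 + 1) = √(20 + 3/(-3 - 8))*(-9 + 1) = √(20 + 3/(-11))*(-8) = √(20 + 3*(-1/11))*(-8) = √(20 - 3/11)*(-8) = √(217/11)*(-8) = (√2387/11)*(-8) = -8*√2387/11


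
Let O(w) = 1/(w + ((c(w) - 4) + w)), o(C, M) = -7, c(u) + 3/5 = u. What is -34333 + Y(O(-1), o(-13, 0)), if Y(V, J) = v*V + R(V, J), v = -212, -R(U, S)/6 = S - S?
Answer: -651797/19 ≈ -34305.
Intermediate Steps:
R(U, S) = 0 (R(U, S) = -6*(S - S) = -6*0 = 0)
c(u) = -⅗ + u
O(w) = 1/(-23/5 + 3*w) (O(w) = 1/(w + (((-⅗ + w) - 4) + w)) = 1/(w + ((-23/5 + w) + w)) = 1/(w + (-23/5 + 2*w)) = 1/(-23/5 + 3*w))
Y(V, J) = -212*V (Y(V, J) = -212*V + 0 = -212*V)
-34333 + Y(O(-1), o(-13, 0)) = -34333 - 1060/(-23 + 15*(-1)) = -34333 - 1060/(-23 - 15) = -34333 - 1060/(-38) = -34333 - 1060*(-1)/38 = -34333 - 212*(-5/38) = -34333 + 530/19 = -651797/19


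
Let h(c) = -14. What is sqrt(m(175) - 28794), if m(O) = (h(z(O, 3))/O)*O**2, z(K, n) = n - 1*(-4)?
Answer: 2*I*sqrt(7811) ≈ 176.76*I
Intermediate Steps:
z(K, n) = 4 + n (z(K, n) = n + 4 = 4 + n)
m(O) = -14*O (m(O) = (-14/O)*O**2 = -14*O)
sqrt(m(175) - 28794) = sqrt(-14*175 - 28794) = sqrt(-2450 - 28794) = sqrt(-31244) = 2*I*sqrt(7811)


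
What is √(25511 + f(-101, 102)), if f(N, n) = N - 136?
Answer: √25274 ≈ 158.98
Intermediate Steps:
f(N, n) = -136 + N
√(25511 + f(-101, 102)) = √(25511 + (-136 - 101)) = √(25511 - 237) = √25274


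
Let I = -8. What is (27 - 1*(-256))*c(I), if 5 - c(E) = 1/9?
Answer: 12452/9 ≈ 1383.6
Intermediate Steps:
c(E) = 44/9 (c(E) = 5 - 1/9 = 5 - 1*⅑ = 5 - ⅑ = 44/9)
(27 - 1*(-256))*c(I) = (27 - 1*(-256))*(44/9) = (27 + 256)*(44/9) = 283*(44/9) = 12452/9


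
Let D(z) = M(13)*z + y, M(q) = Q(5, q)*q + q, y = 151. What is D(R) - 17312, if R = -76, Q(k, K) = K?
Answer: -30993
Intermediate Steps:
M(q) = q + q² (M(q) = q*q + q = q² + q = q + q²)
D(z) = 151 + 182*z (D(z) = (13*(1 + 13))*z + 151 = (13*14)*z + 151 = 182*z + 151 = 151 + 182*z)
D(R) - 17312 = (151 + 182*(-76)) - 17312 = (151 - 13832) - 17312 = -13681 - 17312 = -30993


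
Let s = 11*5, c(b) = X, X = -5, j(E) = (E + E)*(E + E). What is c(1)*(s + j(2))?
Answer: -355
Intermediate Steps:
j(E) = 4*E**2 (j(E) = (2*E)*(2*E) = 4*E**2)
c(b) = -5
s = 55
c(1)*(s + j(2)) = -5*(55 + 4*2**2) = -5*(55 + 4*4) = -5*(55 + 16) = -5*71 = -355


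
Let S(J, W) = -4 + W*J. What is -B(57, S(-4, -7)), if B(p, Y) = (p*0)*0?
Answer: 0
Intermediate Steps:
S(J, W) = -4 + J*W
B(p, Y) = 0 (B(p, Y) = 0*0 = 0)
-B(57, S(-4, -7)) = -1*0 = 0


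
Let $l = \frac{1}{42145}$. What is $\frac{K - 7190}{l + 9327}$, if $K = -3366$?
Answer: $- \frac{3835195}{3388676} \approx -1.1318$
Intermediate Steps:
$l = \frac{1}{42145} \approx 2.3728 \cdot 10^{-5}$
$\frac{K - 7190}{l + 9327} = \frac{-3366 - 7190}{\frac{1}{42145} + 9327} = - \frac{10556}{\frac{393086416}{42145}} = \left(-10556\right) \frac{42145}{393086416} = - \frac{3835195}{3388676}$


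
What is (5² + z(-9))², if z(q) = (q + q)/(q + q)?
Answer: 676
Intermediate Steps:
z(q) = 1 (z(q) = (2*q)/((2*q)) = (2*q)*(1/(2*q)) = 1)
(5² + z(-9))² = (5² + 1)² = (25 + 1)² = 26² = 676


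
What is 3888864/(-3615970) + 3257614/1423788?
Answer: 1560629149687/1287093673590 ≈ 1.2125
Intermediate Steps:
3888864/(-3615970) + 3257614/1423788 = 3888864*(-1/3615970) + 3257614*(1/1423788) = -1944432/1807985 + 1628807/711894 = 1560629149687/1287093673590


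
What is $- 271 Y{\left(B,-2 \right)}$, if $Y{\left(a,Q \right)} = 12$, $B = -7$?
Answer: $-3252$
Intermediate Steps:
$- 271 Y{\left(B,-2 \right)} = \left(-271\right) 12 = -3252$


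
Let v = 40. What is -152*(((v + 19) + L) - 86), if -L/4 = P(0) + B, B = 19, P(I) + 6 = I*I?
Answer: 12008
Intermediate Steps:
P(I) = -6 + I² (P(I) = -6 + I*I = -6 + I²)
L = -52 (L = -4*((-6 + 0²) + 19) = -4*((-6 + 0) + 19) = -4*(-6 + 19) = -4*13 = -52)
-152*(((v + 19) + L) - 86) = -152*(((40 + 19) - 52) - 86) = -152*((59 - 52) - 86) = -152*(7 - 86) = -152*(-79) = 12008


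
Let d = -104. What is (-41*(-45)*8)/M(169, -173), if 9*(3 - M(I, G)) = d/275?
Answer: 36531000/7529 ≈ 4852.0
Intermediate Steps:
M(I, G) = 7529/2475 (M(I, G) = 3 - (-104)/(9*275) = 3 - ⅑*(-104/275) = 3 + 104/2475 = 7529/2475)
(-41*(-45)*8)/M(169, -173) = (-41*(-45)*8)/(7529/2475) = (1845*8)*(2475/7529) = 14760*(2475/7529) = 36531000/7529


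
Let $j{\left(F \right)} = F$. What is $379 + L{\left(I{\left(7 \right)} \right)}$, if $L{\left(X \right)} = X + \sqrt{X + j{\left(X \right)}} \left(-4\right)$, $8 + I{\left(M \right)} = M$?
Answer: $378 - 4 i \sqrt{2} \approx 378.0 - 5.6569 i$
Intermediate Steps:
$I{\left(M \right)} = -8 + M$
$L{\left(X \right)} = X - 4 \sqrt{2} \sqrt{X}$ ($L{\left(X \right)} = X + \sqrt{X + X} \left(-4\right) = X + \sqrt{2 X} \left(-4\right) = X + \sqrt{2} \sqrt{X} \left(-4\right) = X - 4 \sqrt{2} \sqrt{X}$)
$379 + L{\left(I{\left(7 \right)} \right)} = 379 + \left(\left(-8 + 7\right) - 4 \sqrt{2} \sqrt{-8 + 7}\right) = 379 - \left(1 + 4 \sqrt{2} \sqrt{-1}\right) = 379 - \left(1 + 4 \sqrt{2} i\right) = 379 - \left(1 + 4 i \sqrt{2}\right) = 378 - 4 i \sqrt{2}$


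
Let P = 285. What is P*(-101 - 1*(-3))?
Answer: -27930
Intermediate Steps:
P*(-101 - 1*(-3)) = 285*(-101 - 1*(-3)) = 285*(-101 + 3) = 285*(-98) = -27930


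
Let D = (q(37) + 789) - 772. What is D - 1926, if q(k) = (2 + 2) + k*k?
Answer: -536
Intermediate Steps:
q(k) = 4 + k²
D = 1390 (D = ((4 + 37²) + 789) - 772 = ((4 + 1369) + 789) - 772 = (1373 + 789) - 772 = 2162 - 772 = 1390)
D - 1926 = 1390 - 1926 = -536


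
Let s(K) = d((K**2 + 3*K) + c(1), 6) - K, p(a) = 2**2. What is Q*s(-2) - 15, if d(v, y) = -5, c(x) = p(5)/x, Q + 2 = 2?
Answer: -15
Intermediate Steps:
Q = 0 (Q = -2 + 2 = 0)
p(a) = 4
c(x) = 4/x
s(K) = -5 - K
Q*s(-2) - 15 = 0*(-5 - 1*(-2)) - 15 = 0*(-5 + 2) - 15 = 0*(-3) - 15 = 0 - 15 = -15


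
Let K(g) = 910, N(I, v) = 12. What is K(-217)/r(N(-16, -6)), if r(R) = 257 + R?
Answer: 910/269 ≈ 3.3829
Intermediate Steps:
K(-217)/r(N(-16, -6)) = 910/(257 + 12) = 910/269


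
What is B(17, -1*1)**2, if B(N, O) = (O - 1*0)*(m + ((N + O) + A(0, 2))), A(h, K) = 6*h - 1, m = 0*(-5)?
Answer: 225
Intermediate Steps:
m = 0
A(h, K) = -1 + 6*h
B(N, O) = O*(-1 + N + O) (B(N, O) = (O - 1*0)*(0 + ((N + O) + (-1 + 6*0))) = (O + 0)*(0 + ((N + O) + (-1 + 0))) = O*(0 + ((N + O) - 1)) = O*(0 + (-1 + N + O)) = O*(-1 + N + O))
B(17, -1*1)**2 = ((-1*1)*(-1 + 17 - 1*1))**2 = (-(-1 + 17 - 1))**2 = (-1*15)**2 = (-15)**2 = 225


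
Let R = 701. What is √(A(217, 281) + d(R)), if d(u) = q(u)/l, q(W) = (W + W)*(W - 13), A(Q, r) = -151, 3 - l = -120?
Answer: √116358369/123 ≈ 87.699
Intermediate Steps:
l = 123 (l = 3 - 1*(-120) = 3 + 120 = 123)
q(W) = 2*W*(-13 + W) (q(W) = (2*W)*(-13 + W) = 2*W*(-13 + W))
d(u) = 2*u*(-13 + u)/123 (d(u) = (2*u*(-13 + u))/123 = (2*u*(-13 + u))*(1/123) = 2*u*(-13 + u)/123)
√(A(217, 281) + d(R)) = √(-151 + (2/123)*701*(-13 + 701)) = √(-151 + (2/123)*701*688) = √(-151 + 964576/123) = √(946003/123) = √116358369/123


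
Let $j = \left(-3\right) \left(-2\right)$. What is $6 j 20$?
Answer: $720$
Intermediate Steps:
$j = 6$
$6 j 20 = 6 \cdot 6 \cdot 20 = 36 \cdot 20 = 720$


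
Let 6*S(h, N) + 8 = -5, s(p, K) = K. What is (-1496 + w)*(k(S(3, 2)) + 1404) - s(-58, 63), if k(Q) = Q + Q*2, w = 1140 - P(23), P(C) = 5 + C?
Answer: -536703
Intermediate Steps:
S(h, N) = -13/6 (S(h, N) = -4/3 + (⅙)*(-5) = -4/3 - ⅚ = -13/6)
w = 1112 (w = 1140 - (5 + 23) = 1140 - 1*28 = 1140 - 28 = 1112)
k(Q) = 3*Q (k(Q) = Q + 2*Q = 3*Q)
(-1496 + w)*(k(S(3, 2)) + 1404) - s(-58, 63) = (-1496 + 1112)*(3*(-13/6) + 1404) - 1*63 = -384*(-13/2 + 1404) - 63 = -384*2795/2 - 63 = -536640 - 63 = -536703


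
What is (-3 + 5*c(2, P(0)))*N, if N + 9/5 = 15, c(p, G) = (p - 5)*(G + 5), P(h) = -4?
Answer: -1188/5 ≈ -237.60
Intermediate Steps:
c(p, G) = (-5 + p)*(5 + G)
N = 66/5 (N = -9/5 + 15 = 66/5 ≈ 13.200)
(-3 + 5*c(2, P(0)))*N = (-3 + 5*(-25 - 5*(-4) + 5*2 - 4*2))*(66/5) = (-3 + 5*(-25 + 20 + 10 - 8))*(66/5) = (-3 + 5*(-3))*(66/5) = (-3 - 15)*(66/5) = -18*66/5 = -1188/5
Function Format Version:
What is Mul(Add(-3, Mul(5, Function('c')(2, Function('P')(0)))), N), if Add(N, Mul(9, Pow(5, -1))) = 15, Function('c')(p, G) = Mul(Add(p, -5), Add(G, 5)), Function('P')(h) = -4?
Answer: Rational(-1188, 5) ≈ -237.60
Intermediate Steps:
Function('c')(p, G) = Mul(Add(-5, p), Add(5, G))
N = Rational(66, 5) (N = Add(Rational(-9, 5), 15) = Rational(66, 5) ≈ 13.200)
Mul(Add(-3, Mul(5, Function('c')(2, Function('P')(0)))), N) = Mul(Add(-3, Mul(5, Add(-25, Mul(-5, -4), Mul(5, 2), Mul(-4, 2)))), Rational(66, 5)) = Mul(Add(-3, Mul(5, Add(-25, 20, 10, -8))), Rational(66, 5)) = Mul(Add(-3, Mul(5, -3)), Rational(66, 5)) = Mul(Add(-3, -15), Rational(66, 5)) = Mul(-18, Rational(66, 5)) = Rational(-1188, 5)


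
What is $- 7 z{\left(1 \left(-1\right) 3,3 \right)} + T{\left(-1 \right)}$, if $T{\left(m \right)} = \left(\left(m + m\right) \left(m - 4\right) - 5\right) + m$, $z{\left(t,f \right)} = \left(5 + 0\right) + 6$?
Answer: $-73$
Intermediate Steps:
$z{\left(t,f \right)} = 11$ ($z{\left(t,f \right)} = 5 + 6 = 11$)
$T{\left(m \right)} = -5 + m + 2 m \left(-4 + m\right)$ ($T{\left(m \right)} = \left(2 m \left(-4 + m\right) - 5\right) + m = \left(-5 + 2 m \left(-4 + m\right)\right) + m = -5 + m + 2 m \left(-4 + m\right)$)
$- 7 z{\left(1 \left(-1\right) 3,3 \right)} + T{\left(-1 \right)} = \left(-7\right) 11 - \left(-2 - 2\right) = -77 + \left(-5 + 7 + 2 \cdot 1\right) = -77 + \left(-5 + 7 + 2\right) = -77 + 4 = -73$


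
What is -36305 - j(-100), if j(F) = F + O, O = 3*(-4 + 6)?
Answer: -36211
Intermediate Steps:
O = 6 (O = 3*2 = 6)
j(F) = 6 + F (j(F) = F + 6 = 6 + F)
-36305 - j(-100) = -36305 - (6 - 100) = -36305 - 1*(-94) = -36305 + 94 = -36211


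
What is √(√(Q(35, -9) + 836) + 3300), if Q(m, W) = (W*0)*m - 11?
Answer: √(3300 + 5*√33) ≈ 57.695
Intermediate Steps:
Q(m, W) = -11 (Q(m, W) = 0*m - 11 = 0 - 11 = -11)
√(√(Q(35, -9) + 836) + 3300) = √(√(-11 + 836) + 3300) = √(√825 + 3300) = √(5*√33 + 3300) = √(3300 + 5*√33)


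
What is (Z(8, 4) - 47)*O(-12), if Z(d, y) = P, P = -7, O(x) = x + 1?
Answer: 594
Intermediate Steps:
O(x) = 1 + x
Z(d, y) = -7
(Z(8, 4) - 47)*O(-12) = (-7 - 47)*(1 - 12) = -54*(-11) = 594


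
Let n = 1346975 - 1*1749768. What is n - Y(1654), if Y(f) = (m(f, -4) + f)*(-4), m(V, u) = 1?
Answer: -396173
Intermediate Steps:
n = -402793 (n = 1346975 - 1749768 = -402793)
Y(f) = -4 - 4*f (Y(f) = (1 + f)*(-4) = -4 - 4*f)
n - Y(1654) = -402793 - (-4 - 4*1654) = -402793 - (-4 - 6616) = -402793 - 1*(-6620) = -402793 + 6620 = -396173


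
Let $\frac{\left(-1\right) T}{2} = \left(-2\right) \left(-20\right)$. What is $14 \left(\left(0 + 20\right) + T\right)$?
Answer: $-840$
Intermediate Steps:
$T = -80$ ($T = - 2 \left(\left(-2\right) \left(-20\right)\right) = \left(-2\right) 40 = -80$)
$14 \left(\left(0 + 20\right) + T\right) = 14 \left(\left(0 + 20\right) - 80\right) = 14 \left(20 - 80\right) = 14 \left(-60\right) = -840$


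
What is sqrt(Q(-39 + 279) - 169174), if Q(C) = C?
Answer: I*sqrt(168934) ≈ 411.02*I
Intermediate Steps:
sqrt(Q(-39 + 279) - 169174) = sqrt((-39 + 279) - 169174) = sqrt(240 - 169174) = sqrt(-168934) = I*sqrt(168934)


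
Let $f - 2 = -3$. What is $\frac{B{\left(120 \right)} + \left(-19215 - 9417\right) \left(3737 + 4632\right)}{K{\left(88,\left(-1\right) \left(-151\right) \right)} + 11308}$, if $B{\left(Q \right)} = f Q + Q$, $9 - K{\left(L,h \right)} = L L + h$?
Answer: $- \frac{119810604}{1711} \approx -70024.0$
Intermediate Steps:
$f = -1$ ($f = 2 - 3 = -1$)
$K{\left(L,h \right)} = 9 - h - L^{2}$ ($K{\left(L,h \right)} = 9 - \left(L L + h\right) = 9 - \left(L^{2} + h\right) = 9 - \left(h + L^{2}\right) = 9 - h - L^{2}$)
$B{\left(Q \right)} = 0$ ($B{\left(Q \right)} = - Q + Q = 0$)
$\frac{B{\left(120 \right)} + \left(-19215 - 9417\right) \left(3737 + 4632\right)}{K{\left(88,\left(-1\right) \left(-151\right) \right)} + 11308} = \frac{0 + \left(-19215 - 9417\right) \left(3737 + 4632\right)}{\left(9 - \left(-1\right) \left(-151\right) - 88^{2}\right) + 11308} = \frac{0 - 239621208}{\left(9 - 151 - 7744\right) + 11308} = - \frac{239621208}{-7886 + 11308} = - \frac{239621208}{3422} = \left(-239621208\right) \frac{1}{3422} = - \frac{119810604}{1711}$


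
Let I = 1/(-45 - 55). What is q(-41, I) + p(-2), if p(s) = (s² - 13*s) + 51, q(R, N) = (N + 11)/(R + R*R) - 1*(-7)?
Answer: 14433099/164000 ≈ 88.007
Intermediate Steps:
I = -1/100 (I = 1/(-100) = -1/100 ≈ -0.010000)
q(R, N) = 7 + (11 + N)/(R + R²) (q(R, N) = (11 + N)/(R + R²) + 7 = 7 + (11 + N)/(R + R²))
p(s) = 51 + s² - 13*s
q(-41, I) + p(-2) = (11 - 1/100 + 7*(-41) + 7*(-41)²)/((-41)*(1 - 41)) + (51 + (-2)² - 13*(-2)) = -1/41*(11 - 1/100 - 287 + 7*1681)/(-40) + (51 + 4 + 26) = -1/41*(-1/40)*(11 - 1/100 - 287 + 11767) + 81 = -1/41*(-1/40)*1149099/100 + 81 = 1149099/164000 + 81 = 14433099/164000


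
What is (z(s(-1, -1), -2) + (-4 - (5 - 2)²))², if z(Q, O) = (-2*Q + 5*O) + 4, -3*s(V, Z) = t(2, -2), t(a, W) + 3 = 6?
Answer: 289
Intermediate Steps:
t(a, W) = 3 (t(a, W) = -3 + 6 = 3)
s(V, Z) = -1 (s(V, Z) = -⅓*3 = -1)
z(Q, O) = 4 - 2*Q + 5*O
(z(s(-1, -1), -2) + (-4 - (5 - 2)²))² = ((4 - 2*(-1) + 5*(-2)) + (-4 - (5 - 2)²))² = ((4 + 2 - 10) + (-4 - 1*3²))² = (-4 + (-4 - 1*9))² = (-4 + (-4 - 9))² = (-4 - 13)² = (-17)² = 289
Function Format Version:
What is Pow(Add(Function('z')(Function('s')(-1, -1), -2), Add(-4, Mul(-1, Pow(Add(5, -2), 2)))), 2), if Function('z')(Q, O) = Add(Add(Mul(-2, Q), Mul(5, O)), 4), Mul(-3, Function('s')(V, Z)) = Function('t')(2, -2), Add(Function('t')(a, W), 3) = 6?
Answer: 289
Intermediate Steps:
Function('t')(a, W) = 3 (Function('t')(a, W) = Add(-3, 6) = 3)
Function('s')(V, Z) = -1 (Function('s')(V, Z) = Mul(Rational(-1, 3), 3) = -1)
Function('z')(Q, O) = Add(4, Mul(-2, Q), Mul(5, O))
Pow(Add(Function('z')(Function('s')(-1, -1), -2), Add(-4, Mul(-1, Pow(Add(5, -2), 2)))), 2) = Pow(Add(Add(4, Mul(-2, -1), Mul(5, -2)), Add(-4, Mul(-1, Pow(Add(5, -2), 2)))), 2) = Pow(Add(Add(4, 2, -10), Add(-4, Mul(-1, Pow(3, 2)))), 2) = Pow(Add(-4, Add(-4, Mul(-1, 9))), 2) = Pow(Add(-4, Add(-4, -9)), 2) = Pow(Add(-4, -13), 2) = Pow(-17, 2) = 289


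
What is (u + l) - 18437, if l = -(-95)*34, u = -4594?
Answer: -19801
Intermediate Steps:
l = 3230 (l = -95*(-34) = 3230)
(u + l) - 18437 = (-4594 + 3230) - 18437 = -1364 - 18437 = -19801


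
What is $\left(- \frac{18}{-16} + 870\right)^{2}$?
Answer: $\frac{48566961}{64} \approx 7.5886 \cdot 10^{5}$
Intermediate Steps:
$\left(- \frac{18}{-16} + 870\right)^{2} = \left(- \frac{18 \left(-1\right)}{16} + 870\right)^{2} = \left(\left(-1\right) \left(- \frac{9}{8}\right) + 870\right)^{2} = \left(\frac{9}{8} + 870\right)^{2} = \left(\frac{6969}{8}\right)^{2} = \frac{48566961}{64}$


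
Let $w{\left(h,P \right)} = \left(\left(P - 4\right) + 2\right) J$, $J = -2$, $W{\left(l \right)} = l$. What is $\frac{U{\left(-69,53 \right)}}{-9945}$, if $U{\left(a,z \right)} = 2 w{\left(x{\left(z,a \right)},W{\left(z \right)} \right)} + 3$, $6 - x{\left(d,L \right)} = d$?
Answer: $\frac{67}{3315} \approx 0.020211$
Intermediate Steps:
$x{\left(d,L \right)} = 6 - d$
$w{\left(h,P \right)} = 4 - 2 P$ ($w{\left(h,P \right)} = \left(\left(P - 4\right) + 2\right) \left(-2\right) = \left(\left(-4 + P\right) + 2\right) \left(-2\right) = \left(-2 + P\right) \left(-2\right) = 4 - 2 P$)
$U{\left(a,z \right)} = 11 - 4 z$ ($U{\left(a,z \right)} = 2 \left(4 - 2 z\right) + 3 = \left(8 - 4 z\right) + 3 = 11 - 4 z$)
$\frac{U{\left(-69,53 \right)}}{-9945} = \frac{11 - 212}{-9945} = \left(11 - 212\right) \left(- \frac{1}{9945}\right) = \left(-201\right) \left(- \frac{1}{9945}\right) = \frac{67}{3315}$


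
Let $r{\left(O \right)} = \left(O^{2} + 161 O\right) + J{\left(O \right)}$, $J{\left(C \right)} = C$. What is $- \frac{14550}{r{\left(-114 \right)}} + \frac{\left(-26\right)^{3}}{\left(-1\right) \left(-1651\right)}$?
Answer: $- \frac{925049}{115824} \approx -7.9867$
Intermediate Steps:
$r{\left(O \right)} = O^{2} + 162 O$ ($r{\left(O \right)} = \left(O^{2} + 161 O\right) + O = O^{2} + 162 O$)
$- \frac{14550}{r{\left(-114 \right)}} + \frac{\left(-26\right)^{3}}{\left(-1\right) \left(-1651\right)} = - \frac{14550}{\left(-114\right) \left(162 - 114\right)} + \frac{\left(-26\right)^{3}}{\left(-1\right) \left(-1651\right)} = - \frac{14550}{\left(-114\right) 48} - \frac{17576}{1651} = - \frac{14550}{-5472} - \frac{1352}{127} = \left(-14550\right) \left(- \frac{1}{5472}\right) - \frac{1352}{127} = \frac{2425}{912} - \frac{1352}{127} = - \frac{925049}{115824}$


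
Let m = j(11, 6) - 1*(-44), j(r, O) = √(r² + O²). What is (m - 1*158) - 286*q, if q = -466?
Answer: 133162 + √157 ≈ 1.3317e+5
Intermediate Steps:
j(r, O) = √(O² + r²)
m = 44 + √157 (m = √(6² + 11²) - 1*(-44) = √(36 + 121) + 44 = √157 + 44 = 44 + √157 ≈ 56.530)
(m - 1*158) - 286*q = ((44 + √157) - 1*158) - 286*(-466) = ((44 + √157) - 158) + 133276 = (-114 + √157) + 133276 = 133162 + √157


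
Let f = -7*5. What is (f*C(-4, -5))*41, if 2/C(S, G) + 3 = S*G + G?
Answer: -1435/6 ≈ -239.17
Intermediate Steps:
C(S, G) = 2/(-3 + G + G*S) (C(S, G) = 2/(-3 + (S*G + G)) = 2/(-3 + (G*S + G)) = 2/(-3 + (G + G*S)) = 2/(-3 + G + G*S))
f = -35
(f*C(-4, -5))*41 = -70/(-3 - 5 - 5*(-4))*41 = -70/(-3 - 5 + 20)*41 = -70/12*41 = -35*⅙*41 = -35/6*41 = -1435/6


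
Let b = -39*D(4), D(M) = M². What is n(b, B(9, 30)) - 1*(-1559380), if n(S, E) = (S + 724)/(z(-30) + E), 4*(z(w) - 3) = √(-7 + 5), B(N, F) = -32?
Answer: 10493044820/6729 - 200*I*√2/6729 ≈ 1.5594e+6 - 0.042033*I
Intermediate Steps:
b = -624 (b = -39*4² = -39*16 = -624)
z(w) = 3 + I*√2/4 (z(w) = 3 + √(-7 + 5)/4 = 3 + √(-2)/4 = 3 + (I*√2)/4 = 3 + I*√2/4)
n(S, E) = (724 + S)/(3 + E + I*√2/4) (n(S, E) = (S + 724)/((3 + I*√2/4) + E) = (724 + S)/(3 + E + I*√2/4))
n(b, B(9, 30)) - 1*(-1559380) = 4*(724 - 624)/(12 + 4*(-32) + I*√2) - 1*(-1559380) = 4*100/(12 - 128 + I*√2) + 1559380 = 4*100/(-116 + I*√2) + 1559380 = 400/(-116 + I*√2) + 1559380 = 1559380 + 400/(-116 + I*√2)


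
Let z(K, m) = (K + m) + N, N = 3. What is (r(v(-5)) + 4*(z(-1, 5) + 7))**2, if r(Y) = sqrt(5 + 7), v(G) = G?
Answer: 3148 + 224*sqrt(3) ≈ 3536.0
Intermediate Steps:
z(K, m) = 3 + K + m (z(K, m) = (K + m) + 3 = 3 + K + m)
r(Y) = 2*sqrt(3) (r(Y) = sqrt(12) = 2*sqrt(3))
(r(v(-5)) + 4*(z(-1, 5) + 7))**2 = (2*sqrt(3) + 4*((3 - 1 + 5) + 7))**2 = (2*sqrt(3) + 4*(7 + 7))**2 = (2*sqrt(3) + 4*14)**2 = (2*sqrt(3) + 56)**2 = (56 + 2*sqrt(3))**2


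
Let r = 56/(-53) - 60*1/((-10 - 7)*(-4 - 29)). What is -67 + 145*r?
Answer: -2336177/9911 ≈ -235.72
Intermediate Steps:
r = -11532/9911 (r = 56*(-1/53) - 60/((-33*(-17))) = -56/53 - 60/561 = -56/53 - 60*1/561 = -56/53 - 20/187 = -11532/9911 ≈ -1.1636)
-67 + 145*r = -67 + 145*(-11532/9911) = -67 - 1672140/9911 = -2336177/9911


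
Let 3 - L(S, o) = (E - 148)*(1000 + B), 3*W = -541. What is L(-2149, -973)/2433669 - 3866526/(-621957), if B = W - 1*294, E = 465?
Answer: 1329457956542/216233924319 ≈ 6.1482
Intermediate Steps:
W = -541/3 (W = (⅓)*(-541) = -541/3 ≈ -180.33)
B = -1423/3 (B = -541/3 - 1*294 = -541/3 - 294 = -1423/3 ≈ -474.33)
L(S, o) = -499900/3 (L(S, o) = 3 - (465 - 148)*(1000 - 1423/3) = 3 - 317*1577/3 = 3 - 1*499909/3 = 3 - 499909/3 = -499900/3)
L(-2149, -973)/2433669 - 3866526/(-621957) = -499900/3/2433669 - 3866526/(-621957) = -499900/3*1/2433669 - 3866526*(-1/621957) = -499900/7301007 + 1288842/207319 = 1329457956542/216233924319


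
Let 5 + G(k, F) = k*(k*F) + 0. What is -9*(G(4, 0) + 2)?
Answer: 27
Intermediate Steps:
G(k, F) = -5 + F*k**2 (G(k, F) = -5 + (k*(k*F) + 0) = -5 + (k*(F*k) + 0) = -5 + (F*k**2 + 0) = -5 + F*k**2)
-9*(G(4, 0) + 2) = -9*((-5 + 0*4**2) + 2) = -9*((-5 + 0*16) + 2) = -9*((-5 + 0) + 2) = -9*(-5 + 2) = -9*(-3) = 27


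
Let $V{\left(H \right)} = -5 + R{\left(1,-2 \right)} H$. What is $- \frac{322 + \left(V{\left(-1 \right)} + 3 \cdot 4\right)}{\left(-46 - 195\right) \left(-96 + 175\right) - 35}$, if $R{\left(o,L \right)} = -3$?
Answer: $\frac{166}{9537} \approx 0.017406$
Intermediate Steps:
$V{\left(H \right)} = -5 - 3 H$
$- \frac{322 + \left(V{\left(-1 \right)} + 3 \cdot 4\right)}{\left(-46 - 195\right) \left(-96 + 175\right) - 35} = - \frac{322 + \left(\left(-5 - -3\right) + 3 \cdot 4\right)}{\left(-46 - 195\right) \left(-96 + 175\right) - 35} = - \frac{322 + \left(\left(-5 + 3\right) + 12\right)}{\left(-241\right) 79 - 35} = - \frac{322 + \left(-2 + 12\right)}{-19039 - 35} = - \frac{322 + 10}{-19074} = - \frac{332 \left(-1\right)}{19074} = \left(-1\right) \left(- \frac{166}{9537}\right) = \frac{166}{9537}$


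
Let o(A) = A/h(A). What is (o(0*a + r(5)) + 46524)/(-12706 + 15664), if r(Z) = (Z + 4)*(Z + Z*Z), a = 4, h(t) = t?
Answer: 46525/2958 ≈ 15.729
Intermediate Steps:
r(Z) = (4 + Z)*(Z + Z²)
o(A) = 1 (o(A) = A/A = 1)
(o(0*a + r(5)) + 46524)/(-12706 + 15664) = (1 + 46524)/(-12706 + 15664) = 46525/2958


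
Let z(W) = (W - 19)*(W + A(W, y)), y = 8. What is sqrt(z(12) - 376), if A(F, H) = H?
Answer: 2*I*sqrt(129) ≈ 22.716*I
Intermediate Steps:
z(W) = (-19 + W)*(8 + W) (z(W) = (W - 19)*(W + 8) = (-19 + W)*(8 + W))
sqrt(z(12) - 376) = sqrt((-152 + 12**2 - 11*12) - 376) = sqrt((-152 + 144 - 132) - 376) = sqrt(-140 - 376) = sqrt(-516) = 2*I*sqrt(129)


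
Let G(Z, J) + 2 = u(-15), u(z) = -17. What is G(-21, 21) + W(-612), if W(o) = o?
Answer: -631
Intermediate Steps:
G(Z, J) = -19 (G(Z, J) = -2 - 17 = -19)
G(-21, 21) + W(-612) = -19 - 612 = -631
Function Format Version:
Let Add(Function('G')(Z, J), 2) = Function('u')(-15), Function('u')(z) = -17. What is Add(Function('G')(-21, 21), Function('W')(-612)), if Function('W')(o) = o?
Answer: -631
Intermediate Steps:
Function('G')(Z, J) = -19 (Function('G')(Z, J) = Add(-2, -17) = -19)
Add(Function('G')(-21, 21), Function('W')(-612)) = Add(-19, -612) = -631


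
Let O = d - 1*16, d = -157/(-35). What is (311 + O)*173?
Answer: 1813386/35 ≈ 51811.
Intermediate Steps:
d = 157/35 (d = -157*(-1/35) = 157/35 ≈ 4.4857)
O = -403/35 (O = 157/35 - 1*16 = 157/35 - 16 = -403/35 ≈ -11.514)
(311 + O)*173 = (311 - 403/35)*173 = (10482/35)*173 = 1813386/35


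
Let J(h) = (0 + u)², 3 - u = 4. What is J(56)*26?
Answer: 26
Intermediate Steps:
u = -1 (u = 3 - 1*4 = 3 - 4 = -1)
J(h) = 1 (J(h) = (0 - 1)² = (-1)² = 1)
J(56)*26 = 1*26 = 26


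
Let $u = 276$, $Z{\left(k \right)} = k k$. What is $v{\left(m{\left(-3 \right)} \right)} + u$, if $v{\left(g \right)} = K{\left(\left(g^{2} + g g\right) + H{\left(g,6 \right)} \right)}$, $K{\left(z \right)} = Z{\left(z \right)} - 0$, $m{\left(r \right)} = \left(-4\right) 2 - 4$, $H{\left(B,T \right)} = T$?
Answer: $86712$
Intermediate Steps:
$Z{\left(k \right)} = k^{2}$
$m{\left(r \right)} = -12$ ($m{\left(r \right)} = -8 - 4 = -12$)
$K{\left(z \right)} = z^{2}$ ($K{\left(z \right)} = z^{2} - 0 = z^{2} + 0 = z^{2}$)
$v{\left(g \right)} = \left(6 + 2 g^{2}\right)^{2}$ ($v{\left(g \right)} = \left(\left(g^{2} + g g\right) + 6\right)^{2} = \left(\left(g^{2} + g^{2}\right) + 6\right)^{2} = \left(2 g^{2} + 6\right)^{2} = \left(6 + 2 g^{2}\right)^{2}$)
$v{\left(m{\left(-3 \right)} \right)} + u = 4 \left(3 + \left(-12\right)^{2}\right)^{2} + 276 = 4 \left(3 + 144\right)^{2} + 276 = 4 \cdot 147^{2} + 276 = 4 \cdot 21609 + 276 = 86436 + 276 = 86712$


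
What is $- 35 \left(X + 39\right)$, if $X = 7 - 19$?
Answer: $-945$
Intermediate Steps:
$X = -12$ ($X = 7 - 19 = -12$)
$- 35 \left(X + 39\right) = - 35 \left(-12 + 39\right) = \left(-35\right) 27 = -945$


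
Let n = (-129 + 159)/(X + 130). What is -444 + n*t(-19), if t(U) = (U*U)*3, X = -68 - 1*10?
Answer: 4701/26 ≈ 180.81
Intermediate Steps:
X = -78 (X = -68 - 10 = -78)
t(U) = 3*U**2 (t(U) = U**2*3 = 3*U**2)
n = 15/26 (n = (-129 + 159)/(-78 + 130) = 30/52 = 30*(1/52) = 15/26 ≈ 0.57692)
-444 + n*t(-19) = -444 + 15*(3*(-19)**2)/26 = -444 + 15*(3*361)/26 = -444 + (15/26)*1083 = -444 + 16245/26 = 4701/26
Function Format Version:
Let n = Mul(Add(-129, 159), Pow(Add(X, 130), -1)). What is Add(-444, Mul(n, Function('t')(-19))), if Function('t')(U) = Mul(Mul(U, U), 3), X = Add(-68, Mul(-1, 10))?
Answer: Rational(4701, 26) ≈ 180.81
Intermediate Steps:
X = -78 (X = Add(-68, -10) = -78)
Function('t')(U) = Mul(3, Pow(U, 2)) (Function('t')(U) = Mul(Pow(U, 2), 3) = Mul(3, Pow(U, 2)))
n = Rational(15, 26) (n = Mul(Add(-129, 159), Pow(Add(-78, 130), -1)) = Mul(30, Pow(52, -1)) = Mul(30, Rational(1, 52)) = Rational(15, 26) ≈ 0.57692)
Add(-444, Mul(n, Function('t')(-19))) = Add(-444, Mul(Rational(15, 26), Mul(3, Pow(-19, 2)))) = Add(-444, Mul(Rational(15, 26), Mul(3, 361))) = Add(-444, Mul(Rational(15, 26), 1083)) = Add(-444, Rational(16245, 26)) = Rational(4701, 26)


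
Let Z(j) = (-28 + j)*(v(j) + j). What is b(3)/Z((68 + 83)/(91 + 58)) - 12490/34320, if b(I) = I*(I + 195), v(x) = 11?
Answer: -27124463059/12351064440 ≈ -2.1961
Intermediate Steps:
Z(j) = (-28 + j)*(11 + j)
b(I) = I*(195 + I)
b(3)/Z((68 + 83)/(91 + 58)) - 12490/34320 = (3*(195 + 3))/(-308 + ((68 + 83)/(91 + 58))**2 - 17*(68 + 83)/(91 + 58)) - 12490/34320 = (3*198)/(-308 + (151/149)**2 - 2567/149) - 12490*1/34320 = 594/(-308 + (151*(1/149))**2 - 2567/149) - 1249/3432 = 594/(-308 + (151/149)**2 - 17*151/149) - 1249/3432 = 594/(-308 + 22801/22201 - 2567/149) - 1249/3432 = 594/(-7197590/22201) - 1249/3432 = 594*(-22201/7197590) - 1249/3432 = -6593697/3598795 - 1249/3432 = -27124463059/12351064440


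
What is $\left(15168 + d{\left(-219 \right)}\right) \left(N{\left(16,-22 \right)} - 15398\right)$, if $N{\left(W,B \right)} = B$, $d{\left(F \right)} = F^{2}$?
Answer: $-973449180$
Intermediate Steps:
$\left(15168 + d{\left(-219 \right)}\right) \left(N{\left(16,-22 \right)} - 15398\right) = \left(15168 + \left(-219\right)^{2}\right) \left(-22 - 15398\right) = \left(15168 + 47961\right) \left(-22 - 15398\right) = 63129 \left(-22 - 15398\right) = 63129 \left(-15420\right) = -973449180$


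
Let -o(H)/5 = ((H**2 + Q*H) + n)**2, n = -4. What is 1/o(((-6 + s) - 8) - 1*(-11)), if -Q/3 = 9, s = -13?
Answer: -1/2339280 ≈ -4.2748e-7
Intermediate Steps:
Q = -27 (Q = -3*9 = -27)
o(H) = -5*(-4 + H**2 - 27*H)**2 (o(H) = -5*((H**2 - 27*H) - 4)**2 = -5*(-4 + H**2 - 27*H)**2)
1/o(((-6 + s) - 8) - 1*(-11)) = 1/(-5*(4 - (((-6 - 13) - 8) - 1*(-11))**2 + 27*(((-6 - 13) - 8) - 1*(-11)))**2) = 1/(-5*(4 - ((-19 - 8) + 11)**2 + 27*((-19 - 8) + 11))**2) = 1/(-5*(4 - (-27 + 11)**2 + 27*(-27 + 11))**2) = 1/(-5*(4 - 1*(-16)**2 + 27*(-16))**2) = 1/(-5*(4 - 1*256 - 432)**2) = 1/(-5*(4 - 256 - 432)**2) = 1/(-5*(-684)**2) = 1/(-5*467856) = 1/(-2339280) = -1/2339280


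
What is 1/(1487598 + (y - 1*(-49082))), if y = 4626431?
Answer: 1/6163111 ≈ 1.6226e-7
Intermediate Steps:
1/(1487598 + (y - 1*(-49082))) = 1/(1487598 + (4626431 - 1*(-49082))) = 1/(1487598 + (4626431 + 49082)) = 1/(1487598 + 4675513) = 1/6163111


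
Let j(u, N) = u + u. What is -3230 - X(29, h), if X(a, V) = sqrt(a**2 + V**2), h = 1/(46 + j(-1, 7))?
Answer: -3230 - sqrt(1628177)/44 ≈ -3259.0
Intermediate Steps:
j(u, N) = 2*u
h = 1/44 (h = 1/(46 + 2*(-1)) = 1/(46 - 2) = 1/44 ≈ 0.022727)
X(a, V) = sqrt(V**2 + a**2)
-3230 - X(29, h) = -3230 - sqrt((1/44)**2 + 29**2) = -3230 - sqrt(1/1936 + 841) = -3230 - sqrt(1628177/1936) = -3230 - sqrt(1628177)/44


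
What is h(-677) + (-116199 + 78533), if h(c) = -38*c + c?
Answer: -12617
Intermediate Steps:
h(c) = -37*c
h(-677) + (-116199 + 78533) = -37*(-677) + (-116199 + 78533) = 25049 - 37666 = -12617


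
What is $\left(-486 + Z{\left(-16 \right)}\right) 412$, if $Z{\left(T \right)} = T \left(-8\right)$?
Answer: $-147496$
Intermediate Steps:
$Z{\left(T \right)} = - 8 T$
$\left(-486 + Z{\left(-16 \right)}\right) 412 = \left(-486 - -128\right) 412 = \left(-486 + 128\right) 412 = \left(-358\right) 412 = -147496$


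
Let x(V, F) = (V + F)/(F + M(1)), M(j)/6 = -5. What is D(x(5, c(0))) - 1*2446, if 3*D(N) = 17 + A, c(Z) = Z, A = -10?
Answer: -7331/3 ≈ -2443.7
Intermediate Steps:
M(j) = -30 (M(j) = 6*(-5) = -30)
x(V, F) = (F + V)/(-30 + F) (x(V, F) = (V + F)/(F - 30) = (F + V)/(-30 + F))
D(N) = 7/3 (D(N) = (17 - 10)/3 = (⅓)*7 = 7/3)
D(x(5, c(0))) - 1*2446 = 7/3 - 1*2446 = 7/3 - 2446 = -7331/3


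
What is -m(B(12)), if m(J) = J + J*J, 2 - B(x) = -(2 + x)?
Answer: -272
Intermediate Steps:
B(x) = 4 + x (B(x) = 2 - (-1)*1*(2 + x) = 2 - (-1)*(2 + x) = 2 - (-2 - x) = 2 + (2 + x) = 4 + x)
m(J) = J + J**2
-m(B(12)) = -(4 + 12)*(1 + (4 + 12)) = -16*(1 + 16) = -16*17 = -1*272 = -272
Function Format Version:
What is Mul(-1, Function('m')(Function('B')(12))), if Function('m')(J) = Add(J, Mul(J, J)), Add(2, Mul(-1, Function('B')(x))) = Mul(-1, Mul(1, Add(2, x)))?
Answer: -272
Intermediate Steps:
Function('B')(x) = Add(4, x) (Function('B')(x) = Add(2, Mul(-1, Mul(-1, Mul(1, Add(2, x))))) = Add(2, Mul(-1, Mul(-1, Add(2, x)))) = Add(2, Mul(-1, Add(-2, Mul(-1, x)))) = Add(2, Add(2, x)) = Add(4, x))
Function('m')(J) = Add(J, Pow(J, 2))
Mul(-1, Function('m')(Function('B')(12))) = Mul(-1, Mul(Add(4, 12), Add(1, Add(4, 12)))) = Mul(-1, Mul(16, Add(1, 16))) = Mul(-1, Mul(16, 17)) = Mul(-1, 272) = -272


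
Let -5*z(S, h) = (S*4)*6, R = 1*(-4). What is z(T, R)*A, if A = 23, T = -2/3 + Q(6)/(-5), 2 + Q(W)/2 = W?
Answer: 6256/25 ≈ 250.24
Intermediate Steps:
Q(W) = -4 + 2*W
R = -4
T = -34/15 (T = -2/3 + (-4 + 2*6)/(-5) = -2*1/3 + (-4 + 12)*(-1/5) = -2/3 + 8*(-1/5) = -2/3 - 8/5 = -34/15 ≈ -2.2667)
z(S, h) = -24*S/5 (z(S, h) = -S*4*6/5 = -4*S*6/5 = -24*S/5)
z(T, R)*A = -24/5*(-34/15)*23 = (272/25)*23 = 6256/25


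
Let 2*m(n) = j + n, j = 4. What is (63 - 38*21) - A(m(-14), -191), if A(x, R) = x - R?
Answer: -921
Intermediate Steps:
m(n) = 2 + n/2 (m(n) = (4 + n)/2 = 2 + n/2)
(63 - 38*21) - A(m(-14), -191) = (63 - 38*21) - ((2 + (1/2)*(-14)) - 1*(-191)) = (63 - 798) - ((2 - 7) + 191) = -735 - (-5 + 191) = -735 - 1*186 = -735 - 186 = -921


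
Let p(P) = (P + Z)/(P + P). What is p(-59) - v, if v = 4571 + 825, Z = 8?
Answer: -636677/118 ≈ -5395.6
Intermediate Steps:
p(P) = (8 + P)/(2*P) (p(P) = (P + 8)/(P + P) = (8 + P)/((2*P)) = (8 + P)*(1/(2*P)) = (8 + P)/(2*P))
v = 5396
p(-59) - v = (½)*(8 - 59)/(-59) - 1*5396 = (½)*(-1/59)*(-51) - 5396 = 51/118 - 5396 = -636677/118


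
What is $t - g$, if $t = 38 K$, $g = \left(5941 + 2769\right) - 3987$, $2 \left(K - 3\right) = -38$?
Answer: $-5331$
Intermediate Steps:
$K = -16$ ($K = 3 + \frac{1}{2} \left(-38\right) = 3 - 19 = -16$)
$g = 4723$ ($g = 8710 - 3987 = 4723$)
$t = -608$ ($t = 38 \left(-16\right) = -608$)
$t - g = -608 - 4723 = -5331$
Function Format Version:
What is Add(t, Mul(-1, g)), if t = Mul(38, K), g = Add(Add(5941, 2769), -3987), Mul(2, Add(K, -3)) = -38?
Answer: -5331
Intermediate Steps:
K = -16 (K = Add(3, Mul(Rational(1, 2), -38)) = Add(3, -19) = -16)
g = 4723 (g = Add(8710, -3987) = 4723)
t = -608 (t = Mul(38, -16) = -608)
Add(t, Mul(-1, g)) = Add(-608, Mul(-1, 4723)) = Add(-608, -4723) = -5331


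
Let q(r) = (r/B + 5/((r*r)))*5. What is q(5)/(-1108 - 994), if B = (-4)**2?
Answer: -41/33632 ≈ -0.0012191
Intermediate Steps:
B = 16
q(r) = 25/r**2 + 5*r/16 (q(r) = (r/16 + 5/((r*r)))*5 = (r*(1/16) + 5/(r**2))*5 = (r/16 + 5/r**2)*5 = (5/r**2 + r/16)*5 = 25/r**2 + 5*r/16)
q(5)/(-1108 - 994) = (25/5**2 + (5/16)*5)/(-1108 - 994) = (25*(1/25) + 25/16)/(-2102) = -(1 + 25/16)/2102 = -1/2102*41/16 = -41/33632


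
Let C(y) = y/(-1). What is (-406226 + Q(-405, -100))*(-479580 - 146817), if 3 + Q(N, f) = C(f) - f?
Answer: 254335347513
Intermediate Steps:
C(y) = -y (C(y) = y*(-1) = -y)
Q(N, f) = -3 - 2*f (Q(N, f) = -3 + (-f - f) = -3 - 2*f)
(-406226 + Q(-405, -100))*(-479580 - 146817) = (-406226 + (-3 - 2*(-100)))*(-479580 - 146817) = (-406226 + (-3 + 200))*(-626397) = (-406226 + 197)*(-626397) = -406029*(-626397) = 254335347513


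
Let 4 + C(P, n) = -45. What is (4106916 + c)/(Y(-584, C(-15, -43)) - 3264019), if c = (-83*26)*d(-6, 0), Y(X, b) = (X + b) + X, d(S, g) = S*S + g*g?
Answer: -111923/90701 ≈ -1.2340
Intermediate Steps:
C(P, n) = -49 (C(P, n) = -4 - 45 = -49)
d(S, g) = S**2 + g**2
Y(X, b) = b + 2*X
c = -77688 (c = (-83*26)*((-6)**2 + 0**2) = -2158*(36 + 0) = -2158*36 = -77688)
(4106916 + c)/(Y(-584, C(-15, -43)) - 3264019) = (4106916 - 77688)/((-49 + 2*(-584)) - 3264019) = 4029228/((-49 - 1168) - 3264019) = 4029228/(-1217 - 3264019) = 4029228/(-3265236) = 4029228*(-1/3265236) = -111923/90701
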